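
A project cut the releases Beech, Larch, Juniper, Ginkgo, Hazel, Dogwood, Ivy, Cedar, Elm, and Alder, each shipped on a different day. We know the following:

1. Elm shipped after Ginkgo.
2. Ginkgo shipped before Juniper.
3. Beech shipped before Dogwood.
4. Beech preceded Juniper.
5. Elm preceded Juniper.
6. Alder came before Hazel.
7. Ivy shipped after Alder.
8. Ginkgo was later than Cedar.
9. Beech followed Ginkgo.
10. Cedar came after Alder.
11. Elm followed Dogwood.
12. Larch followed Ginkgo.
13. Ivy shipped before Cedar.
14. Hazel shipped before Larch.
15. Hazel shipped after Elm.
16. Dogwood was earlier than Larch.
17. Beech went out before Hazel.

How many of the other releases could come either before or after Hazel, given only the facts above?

Forced before Hazel: Alder, Beech, Cedar, Dogwood, Elm, Ginkgo, and Ivy; forced after Hazel: Larch.
That leaves Juniper with no forced order relative to Hazel — 1.

1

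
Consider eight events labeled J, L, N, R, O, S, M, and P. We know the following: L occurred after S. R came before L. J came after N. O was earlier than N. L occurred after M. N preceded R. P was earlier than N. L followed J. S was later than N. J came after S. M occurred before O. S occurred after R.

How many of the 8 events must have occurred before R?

Directly stated before R: N.
M reaches R via M → O → N → R.
O reaches R via O → N → R.
P reaches R via P → N → R.
No chain forces J (or any of the others) ahead of R.
That's M, N, O, and P — 4 in all.

4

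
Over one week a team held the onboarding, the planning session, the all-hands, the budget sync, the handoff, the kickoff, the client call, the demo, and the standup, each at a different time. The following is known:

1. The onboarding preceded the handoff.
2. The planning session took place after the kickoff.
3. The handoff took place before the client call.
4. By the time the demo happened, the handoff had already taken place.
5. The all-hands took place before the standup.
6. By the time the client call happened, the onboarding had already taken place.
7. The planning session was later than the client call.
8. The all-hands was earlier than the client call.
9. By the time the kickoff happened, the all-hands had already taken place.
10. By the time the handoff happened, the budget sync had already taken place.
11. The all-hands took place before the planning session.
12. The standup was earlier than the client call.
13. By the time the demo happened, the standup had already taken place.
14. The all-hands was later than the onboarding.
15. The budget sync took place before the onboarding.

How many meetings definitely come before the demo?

Directly stated before the demo: the handoff and the standup.
The all-hands reaches the demo via the all-hands → the standup → the demo.
The budget sync reaches the demo via the budget sync → the handoff → the demo.
The onboarding reaches the demo via the onboarding → the handoff → the demo.
No chain forces the planning session (or any of the others) ahead of the demo.
That's the all-hands, the budget sync, the handoff, the onboarding, and the standup — 5 in all.

5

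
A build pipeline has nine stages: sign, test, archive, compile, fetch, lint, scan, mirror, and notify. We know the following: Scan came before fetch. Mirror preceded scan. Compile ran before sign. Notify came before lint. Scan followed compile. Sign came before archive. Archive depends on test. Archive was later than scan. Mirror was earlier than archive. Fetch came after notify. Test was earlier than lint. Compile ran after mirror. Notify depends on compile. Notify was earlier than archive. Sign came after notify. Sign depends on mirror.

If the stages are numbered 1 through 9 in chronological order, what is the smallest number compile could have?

Mirror must come before compile — 1 forced predecessor.
Nothing else is forced ahead of compile, so its earliest slot is position 1 + 1 = 2.

2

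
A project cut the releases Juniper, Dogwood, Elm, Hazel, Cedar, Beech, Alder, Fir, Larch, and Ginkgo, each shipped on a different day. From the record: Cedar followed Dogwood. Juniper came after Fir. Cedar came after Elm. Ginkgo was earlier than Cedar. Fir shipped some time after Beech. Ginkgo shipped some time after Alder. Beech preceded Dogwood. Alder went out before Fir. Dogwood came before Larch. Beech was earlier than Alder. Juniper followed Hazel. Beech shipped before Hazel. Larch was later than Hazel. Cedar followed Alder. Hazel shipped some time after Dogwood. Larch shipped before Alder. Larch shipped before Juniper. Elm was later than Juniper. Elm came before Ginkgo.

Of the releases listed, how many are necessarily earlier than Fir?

5

Directly stated before Fir: Alder and Beech.
Dogwood reaches Fir via Dogwood → Larch → Alder → Fir.
Hazel reaches Fir via Hazel → Larch → Alder → Fir.
Larch reaches Fir via Larch → Alder → Fir.
No chain forces Juniper (or any of the others) ahead of Fir.
That's Alder, Beech, Dogwood, Hazel, and Larch — 5 in all.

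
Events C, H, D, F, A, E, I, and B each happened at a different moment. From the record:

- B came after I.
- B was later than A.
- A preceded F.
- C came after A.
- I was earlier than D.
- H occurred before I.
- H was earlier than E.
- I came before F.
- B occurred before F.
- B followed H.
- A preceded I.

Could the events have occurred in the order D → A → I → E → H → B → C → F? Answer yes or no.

no

The constraints require H before I, but in the proposed sequence I appears ahead of H. That one violation is enough.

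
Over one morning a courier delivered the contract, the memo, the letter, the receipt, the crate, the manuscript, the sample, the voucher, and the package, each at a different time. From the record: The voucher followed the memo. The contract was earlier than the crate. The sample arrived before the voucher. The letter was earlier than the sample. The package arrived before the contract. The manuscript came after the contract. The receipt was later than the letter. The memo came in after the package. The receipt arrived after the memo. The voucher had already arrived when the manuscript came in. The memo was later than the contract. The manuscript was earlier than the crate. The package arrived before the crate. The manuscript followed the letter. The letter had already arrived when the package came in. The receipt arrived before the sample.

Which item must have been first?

the letter

The letter has a chain of constraints placing it before every other item, so the letter must be first.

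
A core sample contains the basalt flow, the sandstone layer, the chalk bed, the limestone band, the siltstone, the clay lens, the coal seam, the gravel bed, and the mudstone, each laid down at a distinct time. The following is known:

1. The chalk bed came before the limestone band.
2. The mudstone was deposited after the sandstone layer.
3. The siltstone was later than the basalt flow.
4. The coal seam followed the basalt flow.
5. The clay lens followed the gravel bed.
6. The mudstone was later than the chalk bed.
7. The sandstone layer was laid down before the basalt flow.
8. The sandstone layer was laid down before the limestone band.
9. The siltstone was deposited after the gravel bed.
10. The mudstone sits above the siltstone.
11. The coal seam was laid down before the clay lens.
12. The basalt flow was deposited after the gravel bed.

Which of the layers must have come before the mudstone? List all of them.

the basalt flow, the chalk bed, the gravel bed, the sandstone layer, the siltstone

Directly stated before the mudstone: the chalk bed, the sandstone layer, and the siltstone.
The basalt flow reaches the mudstone via the basalt flow → the siltstone → the mudstone.
The gravel bed reaches the mudstone via the gravel bed → the siltstone → the mudstone.
No chain forces the coal seam (or any of the others) ahead of the mudstone.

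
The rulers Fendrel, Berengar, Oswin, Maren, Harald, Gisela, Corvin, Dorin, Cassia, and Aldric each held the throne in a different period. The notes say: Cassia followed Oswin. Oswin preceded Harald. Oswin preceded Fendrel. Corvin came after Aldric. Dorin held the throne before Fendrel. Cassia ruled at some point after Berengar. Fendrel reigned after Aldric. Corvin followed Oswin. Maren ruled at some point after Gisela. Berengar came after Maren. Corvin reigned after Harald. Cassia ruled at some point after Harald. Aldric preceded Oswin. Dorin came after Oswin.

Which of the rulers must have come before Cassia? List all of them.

Directly stated before Cassia: Berengar, Harald, and Oswin.
Aldric reaches Cassia via Aldric → Oswin → Cassia.
Gisela reaches Cassia via Gisela → Maren → Berengar → Cassia.
Maren reaches Cassia via Maren → Berengar → Cassia.

Aldric, Berengar, Gisela, Harald, Maren, Oswin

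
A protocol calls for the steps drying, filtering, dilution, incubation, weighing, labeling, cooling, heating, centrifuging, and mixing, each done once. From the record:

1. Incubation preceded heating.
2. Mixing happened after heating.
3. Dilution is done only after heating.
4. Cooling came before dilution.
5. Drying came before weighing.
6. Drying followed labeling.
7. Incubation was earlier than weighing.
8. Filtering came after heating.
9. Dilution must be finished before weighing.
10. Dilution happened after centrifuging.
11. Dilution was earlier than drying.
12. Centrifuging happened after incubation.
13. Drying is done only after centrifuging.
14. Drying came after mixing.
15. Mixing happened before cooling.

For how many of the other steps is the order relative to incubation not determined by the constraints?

1

Forced after incubation: centrifuging, cooling, dilution, drying, filtering, heating, mixing, and weighing.
That leaves labeling with no forced order relative to incubation — 1.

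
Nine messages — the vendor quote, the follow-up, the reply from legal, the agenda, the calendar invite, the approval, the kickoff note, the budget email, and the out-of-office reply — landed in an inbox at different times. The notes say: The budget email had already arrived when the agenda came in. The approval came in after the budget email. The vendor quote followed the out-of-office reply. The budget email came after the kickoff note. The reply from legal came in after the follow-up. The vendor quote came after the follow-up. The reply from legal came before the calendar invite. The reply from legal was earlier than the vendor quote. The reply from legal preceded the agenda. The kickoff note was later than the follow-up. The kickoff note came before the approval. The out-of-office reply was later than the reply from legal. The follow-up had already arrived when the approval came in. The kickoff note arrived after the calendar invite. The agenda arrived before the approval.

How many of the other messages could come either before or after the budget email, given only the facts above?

Forced before the budget email: the calendar invite, the follow-up, the kickoff note, and the reply from legal; forced after the budget email: the agenda and the approval.
That leaves the out-of-office reply and the vendor quote with no forced order relative to the budget email — 2.

2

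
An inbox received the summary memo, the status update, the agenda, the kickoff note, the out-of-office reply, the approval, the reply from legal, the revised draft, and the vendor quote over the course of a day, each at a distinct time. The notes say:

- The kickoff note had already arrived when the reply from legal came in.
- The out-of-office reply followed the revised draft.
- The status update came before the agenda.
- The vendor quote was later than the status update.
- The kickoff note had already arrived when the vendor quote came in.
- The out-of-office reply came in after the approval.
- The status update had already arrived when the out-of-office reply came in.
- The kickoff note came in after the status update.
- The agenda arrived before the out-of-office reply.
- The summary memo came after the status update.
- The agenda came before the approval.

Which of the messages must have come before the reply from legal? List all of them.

the kickoff note, the status update

Directly stated before the reply from legal: the kickoff note.
The status update reaches the reply from legal via the status update → the kickoff note → the reply from legal.
No chain forces the summary memo (or any of the others) ahead of the reply from legal.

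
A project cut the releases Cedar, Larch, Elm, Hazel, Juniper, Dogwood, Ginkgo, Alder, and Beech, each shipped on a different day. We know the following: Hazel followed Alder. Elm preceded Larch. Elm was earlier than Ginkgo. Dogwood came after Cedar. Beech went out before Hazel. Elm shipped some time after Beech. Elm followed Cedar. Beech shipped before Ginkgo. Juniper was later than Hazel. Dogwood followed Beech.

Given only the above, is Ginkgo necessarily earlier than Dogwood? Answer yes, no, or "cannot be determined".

cannot be determined

No chain of stated constraints runs from Ginkgo to Dogwood, and none runs from Dogwood to Ginkgo either.
So the relative order of Ginkgo and Dogwood is not fixed by the given facts.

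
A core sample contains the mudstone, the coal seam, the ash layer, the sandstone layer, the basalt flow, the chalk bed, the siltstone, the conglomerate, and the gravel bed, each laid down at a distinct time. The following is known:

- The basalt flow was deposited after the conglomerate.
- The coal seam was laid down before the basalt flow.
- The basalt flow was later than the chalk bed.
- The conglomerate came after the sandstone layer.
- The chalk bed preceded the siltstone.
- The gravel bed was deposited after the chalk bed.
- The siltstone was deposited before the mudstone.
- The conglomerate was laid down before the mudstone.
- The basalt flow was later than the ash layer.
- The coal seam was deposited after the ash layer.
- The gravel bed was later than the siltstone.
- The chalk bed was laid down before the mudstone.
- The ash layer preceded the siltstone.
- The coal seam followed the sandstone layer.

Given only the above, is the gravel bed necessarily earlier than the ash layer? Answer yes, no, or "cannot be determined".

Tracing the constraints gives the ash layer → the siltstone → the gravel bed, so the ash layer must come before the gravel bed.
That means the gravel bed cannot be before the ash layer.

no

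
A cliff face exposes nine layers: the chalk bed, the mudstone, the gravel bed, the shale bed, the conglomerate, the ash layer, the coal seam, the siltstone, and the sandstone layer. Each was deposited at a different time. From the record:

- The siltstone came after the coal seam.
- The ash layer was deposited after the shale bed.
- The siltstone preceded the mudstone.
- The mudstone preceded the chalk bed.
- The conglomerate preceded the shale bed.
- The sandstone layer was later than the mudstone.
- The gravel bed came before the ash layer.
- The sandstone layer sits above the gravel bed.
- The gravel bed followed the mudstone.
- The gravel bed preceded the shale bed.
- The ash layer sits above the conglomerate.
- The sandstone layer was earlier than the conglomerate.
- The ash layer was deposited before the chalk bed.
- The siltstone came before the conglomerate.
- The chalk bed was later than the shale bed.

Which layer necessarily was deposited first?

the coal seam

The coal seam has a chain of constraints placing it before every other layer, so the coal seam must be first.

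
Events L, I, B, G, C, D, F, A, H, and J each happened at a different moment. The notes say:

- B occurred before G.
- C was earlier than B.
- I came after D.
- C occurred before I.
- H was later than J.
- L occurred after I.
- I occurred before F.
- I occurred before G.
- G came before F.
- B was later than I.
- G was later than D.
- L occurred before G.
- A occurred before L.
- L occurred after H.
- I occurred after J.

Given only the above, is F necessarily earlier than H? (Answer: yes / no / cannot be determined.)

Tracing the constraints gives H → L → G → F, so H must come before F.
That means F cannot be before H.

no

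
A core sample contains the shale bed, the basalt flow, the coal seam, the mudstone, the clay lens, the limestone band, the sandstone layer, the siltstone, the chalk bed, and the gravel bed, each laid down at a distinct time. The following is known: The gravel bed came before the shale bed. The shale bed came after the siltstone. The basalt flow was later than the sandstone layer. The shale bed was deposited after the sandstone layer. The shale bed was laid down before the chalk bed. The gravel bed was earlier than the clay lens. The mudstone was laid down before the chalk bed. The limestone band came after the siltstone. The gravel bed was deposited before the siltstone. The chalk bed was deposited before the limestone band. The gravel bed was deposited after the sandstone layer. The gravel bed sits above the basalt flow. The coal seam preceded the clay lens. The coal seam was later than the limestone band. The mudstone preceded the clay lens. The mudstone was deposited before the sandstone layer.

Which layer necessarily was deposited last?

Every other layer has a chain of constraints placing it before the clay lens, so the clay lens is last.

the clay lens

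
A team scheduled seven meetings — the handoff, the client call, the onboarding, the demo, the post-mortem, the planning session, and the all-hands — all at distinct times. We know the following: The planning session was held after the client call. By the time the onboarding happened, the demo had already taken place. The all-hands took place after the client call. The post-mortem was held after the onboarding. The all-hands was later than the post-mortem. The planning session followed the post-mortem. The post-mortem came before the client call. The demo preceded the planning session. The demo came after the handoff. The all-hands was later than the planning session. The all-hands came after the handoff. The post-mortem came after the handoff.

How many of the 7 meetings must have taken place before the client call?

4

Directly stated before the client call: the post-mortem.
The demo reaches the client call via the demo → the onboarding → the post-mortem → the client call.
The handoff reaches the client call via the handoff → the post-mortem → the client call.
The onboarding reaches the client call via the onboarding → the post-mortem → the client call.
That's the demo, the handoff, the onboarding, and the post-mortem — 4 in all.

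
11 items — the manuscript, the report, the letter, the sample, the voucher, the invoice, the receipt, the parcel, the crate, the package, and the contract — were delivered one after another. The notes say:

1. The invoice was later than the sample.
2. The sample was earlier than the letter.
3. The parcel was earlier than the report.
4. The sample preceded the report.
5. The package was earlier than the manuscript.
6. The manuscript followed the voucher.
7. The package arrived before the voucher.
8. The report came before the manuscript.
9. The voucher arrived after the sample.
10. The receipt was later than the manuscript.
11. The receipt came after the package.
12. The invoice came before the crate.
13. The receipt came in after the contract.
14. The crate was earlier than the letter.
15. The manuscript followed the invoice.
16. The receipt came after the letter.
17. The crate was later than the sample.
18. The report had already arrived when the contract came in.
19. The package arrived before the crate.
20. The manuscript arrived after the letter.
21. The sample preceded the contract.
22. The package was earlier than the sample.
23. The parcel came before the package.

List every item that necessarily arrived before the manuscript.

the crate, the invoice, the letter, the package, the parcel, the report, the sample, the voucher

Directly stated before the manuscript: the invoice, the letter, the package, the report, and the voucher.
The crate reaches the manuscript via the crate → the letter → the manuscript.
The parcel reaches the manuscript via the parcel → the report → the manuscript.
The sample reaches the manuscript via the sample → the invoice → the manuscript.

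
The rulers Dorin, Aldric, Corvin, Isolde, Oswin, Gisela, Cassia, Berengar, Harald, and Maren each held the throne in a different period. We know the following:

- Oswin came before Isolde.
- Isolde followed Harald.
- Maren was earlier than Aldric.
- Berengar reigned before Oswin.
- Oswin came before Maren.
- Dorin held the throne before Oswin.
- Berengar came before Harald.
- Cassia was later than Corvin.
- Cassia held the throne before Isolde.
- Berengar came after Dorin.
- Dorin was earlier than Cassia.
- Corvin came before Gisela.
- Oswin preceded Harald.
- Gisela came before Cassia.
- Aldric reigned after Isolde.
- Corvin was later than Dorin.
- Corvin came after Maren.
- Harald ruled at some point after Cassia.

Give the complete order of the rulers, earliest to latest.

The constraints fix every adjacent pair, so only one ordering works:
Dorin → Berengar → Oswin → Maren → Corvin → Gisela → Cassia → Harald → Isolde → Aldric.

Dorin, Berengar, Oswin, Maren, Corvin, Gisela, Cassia, Harald, Isolde, Aldric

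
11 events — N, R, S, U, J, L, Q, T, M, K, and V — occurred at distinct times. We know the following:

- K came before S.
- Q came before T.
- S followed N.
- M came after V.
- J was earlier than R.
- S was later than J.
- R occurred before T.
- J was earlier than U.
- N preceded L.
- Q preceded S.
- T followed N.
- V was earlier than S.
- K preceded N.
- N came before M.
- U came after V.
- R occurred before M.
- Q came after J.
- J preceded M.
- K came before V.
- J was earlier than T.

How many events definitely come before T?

Directly stated before T: J, N, Q, and R.
K reaches T via K → N → T.
No chain forces S (or any of the others) ahead of T.
That's J, K, N, Q, and R — 5 in all.

5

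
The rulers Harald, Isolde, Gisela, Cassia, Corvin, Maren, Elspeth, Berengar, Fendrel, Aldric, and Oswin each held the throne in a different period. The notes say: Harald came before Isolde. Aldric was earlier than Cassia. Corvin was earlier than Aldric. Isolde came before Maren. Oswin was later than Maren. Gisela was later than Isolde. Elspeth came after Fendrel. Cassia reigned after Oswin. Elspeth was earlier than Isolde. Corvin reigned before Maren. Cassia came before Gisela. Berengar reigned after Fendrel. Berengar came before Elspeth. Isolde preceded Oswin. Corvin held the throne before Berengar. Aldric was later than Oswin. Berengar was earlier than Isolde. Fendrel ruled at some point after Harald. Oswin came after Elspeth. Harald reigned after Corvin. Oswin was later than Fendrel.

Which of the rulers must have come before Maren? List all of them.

Directly stated before Maren: Corvin and Isolde.
Berengar reaches Maren via Berengar → Isolde → Maren.
Elspeth reaches Maren via Elspeth → Isolde → Maren.
Fendrel reaches Maren via Fendrel → Berengar → Isolde → Maren.
Likewise Harald reaches Maren by chaining the stated constraints.
No chain forces Gisela (or any of the others) ahead of Maren.

Berengar, Corvin, Elspeth, Fendrel, Harald, Isolde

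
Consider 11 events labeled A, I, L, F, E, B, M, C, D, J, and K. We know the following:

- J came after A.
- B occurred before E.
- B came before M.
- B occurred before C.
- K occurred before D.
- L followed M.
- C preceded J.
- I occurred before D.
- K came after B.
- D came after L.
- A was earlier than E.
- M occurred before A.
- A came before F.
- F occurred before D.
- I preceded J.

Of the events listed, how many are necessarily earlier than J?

Directly stated before J: A, C, and I.
B reaches J via B → C → J.
M reaches J via M → A → J.
That's A, B, C, I, and M — 5 in all.

5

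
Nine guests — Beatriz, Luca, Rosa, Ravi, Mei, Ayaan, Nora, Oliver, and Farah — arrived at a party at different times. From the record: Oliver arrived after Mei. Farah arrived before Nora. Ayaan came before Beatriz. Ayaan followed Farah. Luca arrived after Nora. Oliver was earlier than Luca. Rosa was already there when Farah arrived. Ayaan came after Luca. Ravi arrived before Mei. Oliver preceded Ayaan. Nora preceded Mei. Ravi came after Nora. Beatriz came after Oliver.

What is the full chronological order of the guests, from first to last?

Rosa, Farah, Nora, Ravi, Mei, Oliver, Luca, Ayaan, Beatriz

The constraints fix every adjacent pair, so only one ordering works:
Rosa → Farah → Nora → Ravi → Mei → Oliver → Luca → Ayaan → Beatriz.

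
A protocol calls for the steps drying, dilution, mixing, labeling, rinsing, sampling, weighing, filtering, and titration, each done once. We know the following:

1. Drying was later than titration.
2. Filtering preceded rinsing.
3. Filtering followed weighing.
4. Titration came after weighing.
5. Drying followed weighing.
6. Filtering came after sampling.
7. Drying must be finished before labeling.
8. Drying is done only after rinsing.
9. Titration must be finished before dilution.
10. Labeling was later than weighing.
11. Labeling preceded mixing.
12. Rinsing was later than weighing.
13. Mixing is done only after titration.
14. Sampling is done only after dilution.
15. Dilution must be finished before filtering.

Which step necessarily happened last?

mixing

Every other step has a chain of constraints placing it before mixing, so mixing is last.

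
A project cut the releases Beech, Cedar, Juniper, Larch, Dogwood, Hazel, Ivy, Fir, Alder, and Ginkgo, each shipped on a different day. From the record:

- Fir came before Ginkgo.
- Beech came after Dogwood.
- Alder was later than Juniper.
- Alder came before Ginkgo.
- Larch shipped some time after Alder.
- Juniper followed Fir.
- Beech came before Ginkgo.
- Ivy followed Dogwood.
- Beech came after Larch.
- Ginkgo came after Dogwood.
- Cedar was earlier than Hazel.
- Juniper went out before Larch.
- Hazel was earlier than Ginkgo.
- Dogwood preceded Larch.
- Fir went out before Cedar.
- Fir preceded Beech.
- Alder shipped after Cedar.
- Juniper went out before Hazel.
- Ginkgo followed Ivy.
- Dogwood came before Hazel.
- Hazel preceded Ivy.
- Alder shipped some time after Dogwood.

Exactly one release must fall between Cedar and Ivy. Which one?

Tracing the constraints gives Cedar → Hazel → Ivy, so Hazel sits after Cedar and before Ivy.
No other release is forced both after Cedar and before Ivy.

Hazel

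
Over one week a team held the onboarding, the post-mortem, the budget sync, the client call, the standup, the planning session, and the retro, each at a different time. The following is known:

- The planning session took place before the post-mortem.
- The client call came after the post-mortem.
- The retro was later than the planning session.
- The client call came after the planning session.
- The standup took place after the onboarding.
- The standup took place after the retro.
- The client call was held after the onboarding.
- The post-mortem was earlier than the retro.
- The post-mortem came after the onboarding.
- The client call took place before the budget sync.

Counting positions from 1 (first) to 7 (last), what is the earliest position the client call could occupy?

The onboarding, the planning session, and the post-mortem must all come before the client call — 3 forced predecessors.
Nothing else is forced ahead of the client call, so its earliest slot is position 3 + 1 = 4.

4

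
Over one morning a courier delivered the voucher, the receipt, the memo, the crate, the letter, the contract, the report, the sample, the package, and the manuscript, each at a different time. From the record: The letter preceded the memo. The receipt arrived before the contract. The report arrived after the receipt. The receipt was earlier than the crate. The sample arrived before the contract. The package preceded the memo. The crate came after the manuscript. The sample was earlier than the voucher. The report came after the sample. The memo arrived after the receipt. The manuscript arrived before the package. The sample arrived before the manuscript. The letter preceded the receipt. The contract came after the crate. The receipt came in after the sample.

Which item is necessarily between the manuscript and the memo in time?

Tracing the constraints gives the manuscript → the package → the memo, so the package sits after the manuscript and before the memo.
No other item is forced both after the manuscript and before the memo.

the package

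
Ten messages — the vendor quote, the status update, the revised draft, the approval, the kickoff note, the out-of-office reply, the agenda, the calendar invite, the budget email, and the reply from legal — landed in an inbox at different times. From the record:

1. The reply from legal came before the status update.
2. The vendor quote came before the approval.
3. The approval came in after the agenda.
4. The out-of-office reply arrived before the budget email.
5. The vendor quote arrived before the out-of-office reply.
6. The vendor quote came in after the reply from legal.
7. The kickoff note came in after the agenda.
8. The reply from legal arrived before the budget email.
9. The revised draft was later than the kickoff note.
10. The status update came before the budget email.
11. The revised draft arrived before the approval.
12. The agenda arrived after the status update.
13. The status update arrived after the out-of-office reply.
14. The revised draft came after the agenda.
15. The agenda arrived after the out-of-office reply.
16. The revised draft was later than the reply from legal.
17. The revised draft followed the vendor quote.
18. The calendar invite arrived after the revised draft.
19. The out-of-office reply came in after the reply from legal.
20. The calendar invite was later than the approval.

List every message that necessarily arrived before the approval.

Directly stated before the approval: the agenda, the revised draft, and the vendor quote.
The kickoff note reaches the approval via the kickoff note → the revised draft → the approval.
The out-of-office reply reaches the approval via the out-of-office reply → the agenda → the approval.
The reply from legal reaches the approval via the reply from legal → the revised draft → the approval.
Likewise the status update reaches the approval by chaining the stated constraints.
No chain forces the budget email (or any of the others) ahead of the approval.

the agenda, the kickoff note, the out-of-office reply, the reply from legal, the revised draft, the status update, the vendor quote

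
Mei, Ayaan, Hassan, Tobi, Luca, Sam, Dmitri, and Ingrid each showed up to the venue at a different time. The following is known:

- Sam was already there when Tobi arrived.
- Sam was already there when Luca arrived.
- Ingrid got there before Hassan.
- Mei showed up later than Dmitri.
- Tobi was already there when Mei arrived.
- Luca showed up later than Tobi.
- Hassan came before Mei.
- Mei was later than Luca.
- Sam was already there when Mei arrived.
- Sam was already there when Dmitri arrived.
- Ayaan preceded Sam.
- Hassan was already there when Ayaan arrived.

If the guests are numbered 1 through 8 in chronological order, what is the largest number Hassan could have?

2

Hassan must come before Ayaan, Dmitri, Luca, Mei, Sam, and Tobi — 6 guests forced after them.
Everything else can be placed before Hassan in some valid order, so Hassan can sit as late as position 8 − 6 = 2.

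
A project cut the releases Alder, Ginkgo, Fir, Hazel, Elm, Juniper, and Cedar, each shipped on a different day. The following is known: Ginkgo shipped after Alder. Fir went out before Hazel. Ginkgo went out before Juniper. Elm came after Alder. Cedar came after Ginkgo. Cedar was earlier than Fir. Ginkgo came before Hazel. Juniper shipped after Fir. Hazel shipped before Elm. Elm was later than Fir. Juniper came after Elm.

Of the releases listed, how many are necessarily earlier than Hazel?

Directly stated before Hazel: Fir and Ginkgo.
Alder reaches Hazel via Alder → Ginkgo → Hazel.
Cedar reaches Hazel via Cedar → Fir → Hazel.
That's Alder, Cedar, Fir, and Ginkgo — 4 in all.

4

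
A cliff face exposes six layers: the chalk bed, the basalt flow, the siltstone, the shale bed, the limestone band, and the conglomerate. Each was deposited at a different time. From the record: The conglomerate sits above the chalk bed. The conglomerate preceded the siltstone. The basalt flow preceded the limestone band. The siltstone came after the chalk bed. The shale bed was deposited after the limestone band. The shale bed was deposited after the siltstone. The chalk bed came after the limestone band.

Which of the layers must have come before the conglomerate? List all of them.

the basalt flow, the chalk bed, the limestone band

Directly stated before the conglomerate: the chalk bed.
The basalt flow reaches the conglomerate via the basalt flow → the limestone band → the chalk bed → the conglomerate.
The limestone band reaches the conglomerate via the limestone band → the chalk bed → the conglomerate.
No chain forces the shale bed (or any of the others) ahead of the conglomerate.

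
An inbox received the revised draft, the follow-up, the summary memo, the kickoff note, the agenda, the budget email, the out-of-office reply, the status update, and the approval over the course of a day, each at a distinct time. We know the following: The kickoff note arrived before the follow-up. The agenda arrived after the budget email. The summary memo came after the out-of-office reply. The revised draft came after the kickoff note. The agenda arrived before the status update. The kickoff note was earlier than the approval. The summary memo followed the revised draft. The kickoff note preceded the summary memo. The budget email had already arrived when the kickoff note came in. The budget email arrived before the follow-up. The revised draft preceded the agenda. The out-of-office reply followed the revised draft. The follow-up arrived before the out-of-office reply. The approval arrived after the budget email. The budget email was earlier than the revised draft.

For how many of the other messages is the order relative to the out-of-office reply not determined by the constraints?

Forced before the out-of-office reply: the budget email, the follow-up, the kickoff note, and the revised draft; forced after the out-of-office reply: the summary memo.
That leaves the agenda, the approval, and the status update with no forced order relative to the out-of-office reply — 3.

3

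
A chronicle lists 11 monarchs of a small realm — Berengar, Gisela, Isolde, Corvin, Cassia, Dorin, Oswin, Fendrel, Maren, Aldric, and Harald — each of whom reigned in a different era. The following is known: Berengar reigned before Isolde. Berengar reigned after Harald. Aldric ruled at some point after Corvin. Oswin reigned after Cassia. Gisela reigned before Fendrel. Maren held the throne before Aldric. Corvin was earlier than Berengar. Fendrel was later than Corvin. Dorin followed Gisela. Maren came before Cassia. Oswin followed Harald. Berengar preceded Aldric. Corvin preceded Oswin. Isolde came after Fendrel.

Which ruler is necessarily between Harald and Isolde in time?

Berengar

Tracing the constraints gives Harald → Berengar → Isolde, so Berengar sits after Harald and before Isolde.
No other ruler is forced both after Harald and before Isolde.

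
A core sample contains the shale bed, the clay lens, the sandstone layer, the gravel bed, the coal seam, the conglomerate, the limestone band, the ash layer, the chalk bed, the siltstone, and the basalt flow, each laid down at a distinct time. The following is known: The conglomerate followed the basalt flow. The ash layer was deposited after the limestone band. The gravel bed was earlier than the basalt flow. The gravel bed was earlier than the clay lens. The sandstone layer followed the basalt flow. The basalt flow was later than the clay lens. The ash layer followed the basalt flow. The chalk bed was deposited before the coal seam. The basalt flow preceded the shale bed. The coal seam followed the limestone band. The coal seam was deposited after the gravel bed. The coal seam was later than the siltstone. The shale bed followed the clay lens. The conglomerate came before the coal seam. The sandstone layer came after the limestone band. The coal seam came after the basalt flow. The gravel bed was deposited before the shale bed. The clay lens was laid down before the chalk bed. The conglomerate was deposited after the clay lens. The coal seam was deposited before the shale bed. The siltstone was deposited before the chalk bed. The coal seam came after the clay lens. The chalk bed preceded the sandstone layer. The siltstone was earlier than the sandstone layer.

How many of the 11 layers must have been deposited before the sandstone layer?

Directly stated before the sandstone layer: the basalt flow, the chalk bed, the limestone band, and the siltstone.
The clay lens reaches the sandstone layer via the clay lens → the basalt flow → the sandstone layer.
The gravel bed reaches the sandstone layer via the gravel bed → the basalt flow → the sandstone layer.
No chain forces the shale bed (or any of the others) ahead of the sandstone layer.
That's the basalt flow, the chalk bed, the clay lens, the gravel bed, the limestone band, and the siltstone — 6 in all.

6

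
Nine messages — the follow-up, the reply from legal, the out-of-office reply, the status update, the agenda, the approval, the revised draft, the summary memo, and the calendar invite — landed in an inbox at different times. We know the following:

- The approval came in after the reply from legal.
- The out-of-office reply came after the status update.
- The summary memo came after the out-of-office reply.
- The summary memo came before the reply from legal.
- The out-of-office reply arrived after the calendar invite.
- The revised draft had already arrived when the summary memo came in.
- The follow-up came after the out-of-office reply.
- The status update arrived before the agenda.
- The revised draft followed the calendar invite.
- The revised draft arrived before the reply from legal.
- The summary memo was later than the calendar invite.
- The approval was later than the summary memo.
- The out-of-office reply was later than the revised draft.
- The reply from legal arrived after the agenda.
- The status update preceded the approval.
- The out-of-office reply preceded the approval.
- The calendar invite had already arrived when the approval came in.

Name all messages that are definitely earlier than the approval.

the agenda, the calendar invite, the out-of-office reply, the reply from legal, the revised draft, the status update, the summary memo

Directly stated before the approval: the calendar invite, the out-of-office reply, the reply from legal, the status update, and the summary memo.
The agenda reaches the approval via the agenda → the reply from legal → the approval.
The revised draft reaches the approval via the revised draft → the out-of-office reply → the approval.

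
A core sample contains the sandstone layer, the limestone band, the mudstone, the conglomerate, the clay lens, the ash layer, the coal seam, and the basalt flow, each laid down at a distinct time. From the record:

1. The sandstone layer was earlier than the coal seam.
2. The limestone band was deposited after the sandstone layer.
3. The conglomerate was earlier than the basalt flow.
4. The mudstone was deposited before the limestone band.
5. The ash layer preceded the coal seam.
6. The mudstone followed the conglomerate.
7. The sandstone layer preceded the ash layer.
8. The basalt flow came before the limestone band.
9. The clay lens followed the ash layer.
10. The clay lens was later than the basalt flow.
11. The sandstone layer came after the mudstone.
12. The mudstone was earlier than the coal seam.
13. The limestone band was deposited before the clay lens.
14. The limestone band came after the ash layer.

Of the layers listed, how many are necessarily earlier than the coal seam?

Directly stated before the coal seam: the ash layer, the mudstone, and the sandstone layer.
The conglomerate reaches the coal seam via the conglomerate → the mudstone → the coal seam.
That's the ash layer, the conglomerate, the mudstone, and the sandstone layer — 4 in all.

4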